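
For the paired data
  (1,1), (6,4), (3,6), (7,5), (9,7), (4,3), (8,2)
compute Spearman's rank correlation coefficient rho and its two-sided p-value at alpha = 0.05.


Step 1: Rank x and y separately (midranks; no ties here).
rank(x): 1->1, 6->4, 3->2, 7->5, 9->7, 4->3, 8->6
rank(y): 1->1, 4->4, 6->6, 5->5, 7->7, 3->3, 2->2
Step 2: d_i = R_x(i) - R_y(i); compute d_i^2.
  (1-1)^2=0, (4-4)^2=0, (2-6)^2=16, (5-5)^2=0, (7-7)^2=0, (3-3)^2=0, (6-2)^2=16
sum(d^2) = 32.
Step 3: rho = 1 - 6*32 / (7*(7^2 - 1)) = 1 - 192/336 = 0.428571.
Step 4: Under H0, t = rho * sqrt((n-2)/(1-rho^2)) = 1.0607 ~ t(5).
Step 5: Two-sided p-value from the t-distribution with 5 df = 0.337368.
Step 6: alpha = 0.05. fail to reject H0.

rho = 0.4286, p = 0.337368, fail to reject H0 at alpha = 0.05.


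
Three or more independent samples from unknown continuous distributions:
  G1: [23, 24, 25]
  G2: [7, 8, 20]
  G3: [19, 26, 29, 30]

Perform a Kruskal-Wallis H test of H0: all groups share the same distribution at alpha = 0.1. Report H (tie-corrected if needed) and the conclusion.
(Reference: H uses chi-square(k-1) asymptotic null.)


Step 1: Combine all N = 10 observations and assign midranks.
sorted (value, group, rank): (7,G2,1), (8,G2,2), (19,G3,3), (20,G2,4), (23,G1,5), (24,G1,6), (25,G1,7), (26,G3,8), (29,G3,9), (30,G3,10)
Step 2: Sum ranks within each group.
R_1 = 18 (n_1 = 3)
R_2 = 7 (n_2 = 3)
R_3 = 30 (n_3 = 4)
Step 3: H = 12/(N(N+1)) * sum(R_i^2/n_i) - 3(N+1)
     = 12/(10*11) * (18^2/3 + 7^2/3 + 30^2/4) - 3*11
     = 0.109091 * 349.333 - 33
     = 5.109091.
Step 4: No ties, so H is used without correction.
Step 5: Under H0, H ~ chi^2(2); p-value = 0.077728.
Step 6: alpha = 0.1. reject H0.

H = 5.1091, df = 2, p = 0.077728, reject H0.


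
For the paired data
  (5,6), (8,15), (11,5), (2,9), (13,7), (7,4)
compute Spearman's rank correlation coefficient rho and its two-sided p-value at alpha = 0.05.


Step 1: Rank x and y separately (midranks; no ties here).
rank(x): 5->2, 8->4, 11->5, 2->1, 13->6, 7->3
rank(y): 6->3, 15->6, 5->2, 9->5, 7->4, 4->1
Step 2: d_i = R_x(i) - R_y(i); compute d_i^2.
  (2-3)^2=1, (4-6)^2=4, (5-2)^2=9, (1-5)^2=16, (6-4)^2=4, (3-1)^2=4
sum(d^2) = 38.
Step 3: rho = 1 - 6*38 / (6*(6^2 - 1)) = 1 - 228/210 = -0.085714.
Step 4: Under H0, t = rho * sqrt((n-2)/(1-rho^2)) = -0.1721 ~ t(4).
Step 5: Two-sided p-value from the t-distribution with 4 df = 0.871743.
Step 6: alpha = 0.05. fail to reject H0.

rho = -0.0857, p = 0.871743, fail to reject H0 at alpha = 0.05.


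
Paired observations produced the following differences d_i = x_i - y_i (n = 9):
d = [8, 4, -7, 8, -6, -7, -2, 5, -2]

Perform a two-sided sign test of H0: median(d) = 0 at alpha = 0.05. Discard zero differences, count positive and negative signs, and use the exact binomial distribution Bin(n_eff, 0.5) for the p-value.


Step 1: Discard zero differences. Original n = 9; n_eff = number of nonzero differences = 9.
Nonzero differences (with sign): +8, +4, -7, +8, -6, -7, -2, +5, -2
Step 2: Count signs: positive = 4, negative = 5.
Step 3: Under H0: P(positive) = 0.5, so the number of positives S ~ Bin(9, 0.5).
Step 4: Two-sided exact p-value = sum of Bin(9,0.5) probabilities at or below the observed probability = 1.000000.
Step 5: alpha = 0.05. fail to reject H0.

n_eff = 9, pos = 4, neg = 5, p = 1.000000, fail to reject H0.


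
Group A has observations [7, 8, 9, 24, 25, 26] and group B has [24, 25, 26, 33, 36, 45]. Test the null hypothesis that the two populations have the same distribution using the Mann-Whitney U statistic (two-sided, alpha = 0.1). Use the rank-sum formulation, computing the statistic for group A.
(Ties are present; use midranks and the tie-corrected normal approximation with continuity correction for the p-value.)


Step 1: Combine and sort all 12 observations; assign midranks.
sorted (value, group): (7,X), (8,X), (9,X), (24,X), (24,Y), (25,X), (25,Y), (26,X), (26,Y), (33,Y), (36,Y), (45,Y)
ranks: 7->1, 8->2, 9->3, 24->4.5, 24->4.5, 25->6.5, 25->6.5, 26->8.5, 26->8.5, 33->10, 36->11, 45->12
Step 2: Rank sum for X: R1 = 1 + 2 + 3 + 4.5 + 6.5 + 8.5 = 25.5.
Step 3: U_X = R1 - n1(n1+1)/2 = 25.5 - 6*7/2 = 25.5 - 21 = 4.5.
       U_Y = n1*n2 - U_X = 36 - 4.5 = 31.5.
Step 4: Ties are present, so use the tie-corrected normal approximation (with continuity correction) for the p-value.
Step 5: p-value = 0.036379; compare to alpha = 0.1. reject H0.

U_X = 4.5, p = 0.036379, reject H0 at alpha = 0.1.


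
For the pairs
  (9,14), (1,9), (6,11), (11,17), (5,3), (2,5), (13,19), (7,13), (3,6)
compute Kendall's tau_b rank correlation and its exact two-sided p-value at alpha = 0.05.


Step 1: Enumerate the 36 unordered pairs (i,j) with i<j and classify each by sign(x_j-x_i) * sign(y_j-y_i).
  (1,2):dx=-8,dy=-5->C; (1,3):dx=-3,dy=-3->C; (1,4):dx=+2,dy=+3->C; (1,5):dx=-4,dy=-11->C
  (1,6):dx=-7,dy=-9->C; (1,7):dx=+4,dy=+5->C; (1,8):dx=-2,dy=-1->C; (1,9):dx=-6,dy=-8->C
  (2,3):dx=+5,dy=+2->C; (2,4):dx=+10,dy=+8->C; (2,5):dx=+4,dy=-6->D; (2,6):dx=+1,dy=-4->D
  (2,7):dx=+12,dy=+10->C; (2,8):dx=+6,dy=+4->C; (2,9):dx=+2,dy=-3->D; (3,4):dx=+5,dy=+6->C
  (3,5):dx=-1,dy=-8->C; (3,6):dx=-4,dy=-6->C; (3,7):dx=+7,dy=+8->C; (3,8):dx=+1,dy=+2->C
  (3,9):dx=-3,dy=-5->C; (4,5):dx=-6,dy=-14->C; (4,6):dx=-9,dy=-12->C; (4,7):dx=+2,dy=+2->C
  (4,8):dx=-4,dy=-4->C; (4,9):dx=-8,dy=-11->C; (5,6):dx=-3,dy=+2->D; (5,7):dx=+8,dy=+16->C
  (5,8):dx=+2,dy=+10->C; (5,9):dx=-2,dy=+3->D; (6,7):dx=+11,dy=+14->C; (6,8):dx=+5,dy=+8->C
  (6,9):dx=+1,dy=+1->C; (7,8):dx=-6,dy=-6->C; (7,9):dx=-10,dy=-13->C; (8,9):dx=-4,dy=-7->C
Step 2: C = 31, D = 5, total pairs = 36.
Step 3: tau = (C - D)/(n(n-1)/2) = (31 - 5)/36 = 0.722222.
Step 4: Exact two-sided p-value (enumerate n! = 362880 permutations of y under H0): p = 0.005886.
Step 5: alpha = 0.05. reject H0.

tau_b = 0.7222 (C=31, D=5), p = 0.005886, reject H0.


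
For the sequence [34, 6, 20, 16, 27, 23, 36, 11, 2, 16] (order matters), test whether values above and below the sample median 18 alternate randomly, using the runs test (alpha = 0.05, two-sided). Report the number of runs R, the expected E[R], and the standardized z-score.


Step 1: Compute median = 18; label A = above, B = below.
Labels in order: ABABAAABBB  (n_A = 5, n_B = 5)
Step 2: Count runs R = 6.
Step 3: Under H0 (random ordering), E[R] = 2*n_A*n_B/(n_A+n_B) + 1 = 2*5*5/10 + 1 = 6.0000.
        Var[R] = 2*n_A*n_B*(2*n_A*n_B - n_A - n_B) / ((n_A+n_B)^2 * (n_A+n_B-1)) = 2000/900 = 2.2222.
        SD[R] = 1.4907.
Step 4: R = E[R], so z = 0 with no continuity correction.
Step 5: Two-sided p-value via normal approximation = 2*(1 - Phi(|z|)) = 1.000000.
Step 6: alpha = 0.05. fail to reject H0.

R = 6, z = 0.0000, p = 1.000000, fail to reject H0.


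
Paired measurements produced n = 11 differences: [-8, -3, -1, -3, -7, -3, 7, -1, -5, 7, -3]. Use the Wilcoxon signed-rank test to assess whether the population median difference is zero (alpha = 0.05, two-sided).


Step 1: Drop any zero differences (none here) and take |d_i|.
|d| = [8, 3, 1, 3, 7, 3, 7, 1, 5, 7, 3]
Step 2: Midrank |d_i| (ties get averaged ranks).
ranks: |8|->11, |3|->4.5, |1|->1.5, |3|->4.5, |7|->9, |3|->4.5, |7|->9, |1|->1.5, |5|->7, |7|->9, |3|->4.5
Step 3: Attach original signs; sum ranks with positive sign and with negative sign.
W+ = 9 + 9 = 18
W- = 11 + 4.5 + 1.5 + 4.5 + 9 + 4.5 + 1.5 + 7 + 4.5 = 48
(Check: W+ + W- = 66 should equal n(n+1)/2 = 66.)
Step 4: Test statistic W = min(W+, W-) = 18.
Step 5: Ties in |d|, so use the tie-corrected normal approximation.
        E[W] = n(n+1)/4 = 11*12/4 = 33.
        Tie groups: |d|=1 (t=2), |d|=3 (t=4), |d|=7 (t=3); sum(t^3 - t) = 90.
        Var[W] = n(n+1)(2n+1)/24 - sum(t^3-t)/48 = 3036/24 - 90/48 = 124.625.
        z = (W - E[W]) / sqrt(Var[W]) = (18 - 33) / 11.1636 = -1.3437.
        Two-sided p = 2*Phi(z) = 0.179059.
Step 6: alpha = 0.05. fail to reject H0.

W+ = 18, W- = 48, W = min = 18, p = 0.179059, fail to reject H0.


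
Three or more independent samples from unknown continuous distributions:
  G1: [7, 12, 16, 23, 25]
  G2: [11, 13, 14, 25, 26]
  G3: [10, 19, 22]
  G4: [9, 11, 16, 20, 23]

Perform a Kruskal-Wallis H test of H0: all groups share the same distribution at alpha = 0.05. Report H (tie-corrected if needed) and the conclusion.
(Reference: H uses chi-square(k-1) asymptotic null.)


Step 1: Combine all N = 18 observations and assign midranks.
sorted (value, group, rank): (7,G1,1), (9,G4,2), (10,G3,3), (11,G2,4.5), (11,G4,4.5), (12,G1,6), (13,G2,7), (14,G2,8), (16,G1,9.5), (16,G4,9.5), (19,G3,11), (20,G4,12), (22,G3,13), (23,G1,14.5), (23,G4,14.5), (25,G1,16.5), (25,G2,16.5), (26,G2,18)
Step 2: Sum ranks within each group.
R_1 = 47.5 (n_1 = 5)
R_2 = 54 (n_2 = 5)
R_3 = 27 (n_3 = 3)
R_4 = 42.5 (n_4 = 5)
Step 3: H = 12/(N(N+1)) * sum(R_i^2/n_i) - 3(N+1)
     = 12/(18*19) * (47.5^2/5 + 54^2/5 + 27^2/3 + 42.5^2/5) - 3*19
     = 0.035088 * 1638.7 - 57
     = 0.498246.
Step 4: Ties present; correction factor C = 1 - 24/(18^3 - 18) = 0.995872. Corrected H = 0.498246 / 0.995872 = 0.500311.
Step 5: Under H0, H ~ chi^2(3); p-value = 0.918823.
Step 6: alpha = 0.05. fail to reject H0.

H = 0.5003, df = 3, p = 0.918823, fail to reject H0.


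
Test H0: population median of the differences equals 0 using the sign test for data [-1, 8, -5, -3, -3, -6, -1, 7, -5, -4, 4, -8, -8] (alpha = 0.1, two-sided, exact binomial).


Step 1: Discard zero differences. Original n = 13; n_eff = number of nonzero differences = 13.
Nonzero differences (with sign): -1, +8, -5, -3, -3, -6, -1, +7, -5, -4, +4, -8, -8
Step 2: Count signs: positive = 3, negative = 10.
Step 3: Under H0: P(positive) = 0.5, so the number of positives S ~ Bin(13, 0.5).
Step 4: Two-sided exact p-value = sum of Bin(13,0.5) probabilities at or below the observed probability = 0.092285.
Step 5: alpha = 0.1. reject H0.

n_eff = 13, pos = 3, neg = 10, p = 0.092285, reject H0.


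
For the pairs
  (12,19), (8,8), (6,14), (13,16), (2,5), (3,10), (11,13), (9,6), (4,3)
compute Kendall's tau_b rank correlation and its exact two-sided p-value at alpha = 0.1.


Step 1: Enumerate the 36 unordered pairs (i,j) with i<j and classify each by sign(x_j-x_i) * sign(y_j-y_i).
  (1,2):dx=-4,dy=-11->C; (1,3):dx=-6,dy=-5->C; (1,4):dx=+1,dy=-3->D; (1,5):dx=-10,dy=-14->C
  (1,6):dx=-9,dy=-9->C; (1,7):dx=-1,dy=-6->C; (1,8):dx=-3,dy=-13->C; (1,9):dx=-8,dy=-16->C
  (2,3):dx=-2,dy=+6->D; (2,4):dx=+5,dy=+8->C; (2,5):dx=-6,dy=-3->C; (2,6):dx=-5,dy=+2->D
  (2,7):dx=+3,dy=+5->C; (2,8):dx=+1,dy=-2->D; (2,9):dx=-4,dy=-5->C; (3,4):dx=+7,dy=+2->C
  (3,5):dx=-4,dy=-9->C; (3,6):dx=-3,dy=-4->C; (3,7):dx=+5,dy=-1->D; (3,8):dx=+3,dy=-8->D
  (3,9):dx=-2,dy=-11->C; (4,5):dx=-11,dy=-11->C; (4,6):dx=-10,dy=-6->C; (4,7):dx=-2,dy=-3->C
  (4,8):dx=-4,dy=-10->C; (4,9):dx=-9,dy=-13->C; (5,6):dx=+1,dy=+5->C; (5,7):dx=+9,dy=+8->C
  (5,8):dx=+7,dy=+1->C; (5,9):dx=+2,dy=-2->D; (6,7):dx=+8,dy=+3->C; (6,8):dx=+6,dy=-4->D
  (6,9):dx=+1,dy=-7->D; (7,8):dx=-2,dy=-7->C; (7,9):dx=-7,dy=-10->C; (8,9):dx=-5,dy=-3->C
Step 2: C = 27, D = 9, total pairs = 36.
Step 3: tau = (C - D)/(n(n-1)/2) = (27 - 9)/36 = 0.500000.
Step 4: Exact two-sided p-value (enumerate n! = 362880 permutations of y under H0): p = 0.075176.
Step 5: alpha = 0.1. reject H0.

tau_b = 0.5000 (C=27, D=9), p = 0.075176, reject H0.


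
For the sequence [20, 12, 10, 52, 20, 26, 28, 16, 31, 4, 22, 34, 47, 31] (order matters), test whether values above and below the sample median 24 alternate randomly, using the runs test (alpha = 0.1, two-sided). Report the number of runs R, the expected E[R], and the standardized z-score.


Step 1: Compute median = 24; label A = above, B = below.
Labels in order: BBBABAABABBAAA  (n_A = 7, n_B = 7)
Step 2: Count runs R = 8.
Step 3: Under H0 (random ordering), E[R] = 2*n_A*n_B/(n_A+n_B) + 1 = 2*7*7/14 + 1 = 8.0000.
        Var[R] = 2*n_A*n_B*(2*n_A*n_B - n_A - n_B) / ((n_A+n_B)^2 * (n_A+n_B-1)) = 8232/2548 = 3.2308.
        SD[R] = 1.7974.
Step 4: R = E[R], so z = 0 with no continuity correction.
Step 5: Two-sided p-value via normal approximation = 2*(1 - Phi(|z|)) = 1.000000.
Step 6: alpha = 0.1. fail to reject H0.

R = 8, z = 0.0000, p = 1.000000, fail to reject H0.


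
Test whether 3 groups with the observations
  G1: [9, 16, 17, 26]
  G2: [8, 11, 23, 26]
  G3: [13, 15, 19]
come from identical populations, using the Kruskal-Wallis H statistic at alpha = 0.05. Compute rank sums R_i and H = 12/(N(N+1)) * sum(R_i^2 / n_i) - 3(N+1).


Step 1: Combine all N = 11 observations and assign midranks.
sorted (value, group, rank): (8,G2,1), (9,G1,2), (11,G2,3), (13,G3,4), (15,G3,5), (16,G1,6), (17,G1,7), (19,G3,8), (23,G2,9), (26,G1,10.5), (26,G2,10.5)
Step 2: Sum ranks within each group.
R_1 = 25.5 (n_1 = 4)
R_2 = 23.5 (n_2 = 4)
R_3 = 17 (n_3 = 3)
Step 3: H = 12/(N(N+1)) * sum(R_i^2/n_i) - 3(N+1)
     = 12/(11*12) * (25.5^2/4 + 23.5^2/4 + 17^2/3) - 3*12
     = 0.090909 * 396.958 - 36
     = 0.087121.
Step 4: Ties present; correction factor C = 1 - 6/(11^3 - 11) = 0.995455. Corrected H = 0.087121 / 0.995455 = 0.087519.
Step 5: Under H0, H ~ chi^2(2); p-value = 0.957184.
Step 6: alpha = 0.05. fail to reject H0.

H = 0.0875, df = 2, p = 0.957184, fail to reject H0.


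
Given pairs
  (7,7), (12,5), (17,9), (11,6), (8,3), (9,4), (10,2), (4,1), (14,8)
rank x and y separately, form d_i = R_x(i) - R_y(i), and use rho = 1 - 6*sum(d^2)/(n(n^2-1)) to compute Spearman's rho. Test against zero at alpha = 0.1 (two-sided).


Step 1: Rank x and y separately (midranks; no ties here).
rank(x): 7->2, 12->7, 17->9, 11->6, 8->3, 9->4, 10->5, 4->1, 14->8
rank(y): 7->7, 5->5, 9->9, 6->6, 3->3, 4->4, 2->2, 1->1, 8->8
Step 2: d_i = R_x(i) - R_y(i); compute d_i^2.
  (2-7)^2=25, (7-5)^2=4, (9-9)^2=0, (6-6)^2=0, (3-3)^2=0, (4-4)^2=0, (5-2)^2=9, (1-1)^2=0, (8-8)^2=0
sum(d^2) = 38.
Step 3: rho = 1 - 6*38 / (9*(9^2 - 1)) = 1 - 228/720 = 0.683333.
Step 4: Under H0, t = rho * sqrt((n-2)/(1-rho^2)) = 2.4763 ~ t(7).
Step 5: Two-sided p-value from the t-distribution with 7 df = 0.042442.
Step 6: alpha = 0.1. reject H0.

rho = 0.6833, p = 0.042442, reject H0 at alpha = 0.1.


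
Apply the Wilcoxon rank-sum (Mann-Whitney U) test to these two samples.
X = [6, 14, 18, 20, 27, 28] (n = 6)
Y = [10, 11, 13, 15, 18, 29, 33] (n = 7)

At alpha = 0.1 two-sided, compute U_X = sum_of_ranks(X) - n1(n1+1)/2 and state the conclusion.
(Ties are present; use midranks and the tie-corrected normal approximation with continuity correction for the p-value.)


Step 1: Combine and sort all 13 observations; assign midranks.
sorted (value, group): (6,X), (10,Y), (11,Y), (13,Y), (14,X), (15,Y), (18,X), (18,Y), (20,X), (27,X), (28,X), (29,Y), (33,Y)
ranks: 6->1, 10->2, 11->3, 13->4, 14->5, 15->6, 18->7.5, 18->7.5, 20->9, 27->10, 28->11, 29->12, 33->13
Step 2: Rank sum for X: R1 = 1 + 5 + 7.5 + 9 + 10 + 11 = 43.5.
Step 3: U_X = R1 - n1(n1+1)/2 = 43.5 - 6*7/2 = 43.5 - 21 = 22.5.
       U_Y = n1*n2 - U_X = 42 - 22.5 = 19.5.
Step 4: Ties are present, so use the tie-corrected normal approximation (with continuity correction) for the p-value.
Step 5: p-value = 0.886248; compare to alpha = 0.1. fail to reject H0.

U_X = 22.5, p = 0.886248, fail to reject H0 at alpha = 0.1.


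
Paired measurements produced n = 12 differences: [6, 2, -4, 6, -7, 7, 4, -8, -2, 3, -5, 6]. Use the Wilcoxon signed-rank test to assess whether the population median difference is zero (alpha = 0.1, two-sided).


Step 1: Drop any zero differences (none here) and take |d_i|.
|d| = [6, 2, 4, 6, 7, 7, 4, 8, 2, 3, 5, 6]
Step 2: Midrank |d_i| (ties get averaged ranks).
ranks: |6|->8, |2|->1.5, |4|->4.5, |6|->8, |7|->10.5, |7|->10.5, |4|->4.5, |8|->12, |2|->1.5, |3|->3, |5|->6, |6|->8
Step 3: Attach original signs; sum ranks with positive sign and with negative sign.
W+ = 8 + 1.5 + 8 + 10.5 + 4.5 + 3 + 8 = 43.5
W- = 4.5 + 10.5 + 12 + 1.5 + 6 = 34.5
(Check: W+ + W- = 78 should equal n(n+1)/2 = 78.)
Step 4: Test statistic W = min(W+, W-) = 34.5.
Step 5: Ties in |d|, so use the tie-corrected normal approximation.
        E[W] = n(n+1)/4 = 12*13/4 = 39.
        Tie groups: |d|=2 (t=2), |d|=4 (t=2), |d|=6 (t=3), |d|=7 (t=2); sum(t^3 - t) = 42.
        Var[W] = n(n+1)(2n+1)/24 - sum(t^3-t)/48 = 3900/24 - 42/48 = 161.625.
        z = (W - E[W]) / sqrt(Var[W]) = (34.5 - 39) / 12.7132 = -0.3540.
        Two-sided p = 2*Phi(z) = 0.723366.
Step 6: alpha = 0.1. fail to reject H0.

W+ = 43.5, W- = 34.5, W = min = 34.5, p = 0.723366, fail to reject H0.


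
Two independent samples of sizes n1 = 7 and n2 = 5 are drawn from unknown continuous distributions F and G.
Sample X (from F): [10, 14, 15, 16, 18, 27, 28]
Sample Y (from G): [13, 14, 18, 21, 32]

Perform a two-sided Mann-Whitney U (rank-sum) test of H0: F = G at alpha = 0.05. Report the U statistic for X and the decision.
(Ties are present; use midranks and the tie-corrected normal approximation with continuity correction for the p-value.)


Step 1: Combine and sort all 12 observations; assign midranks.
sorted (value, group): (10,X), (13,Y), (14,X), (14,Y), (15,X), (16,X), (18,X), (18,Y), (21,Y), (27,X), (28,X), (32,Y)
ranks: 10->1, 13->2, 14->3.5, 14->3.5, 15->5, 16->6, 18->7.5, 18->7.5, 21->9, 27->10, 28->11, 32->12
Step 2: Rank sum for X: R1 = 1 + 3.5 + 5 + 6 + 7.5 + 10 + 11 = 44.
Step 3: U_X = R1 - n1(n1+1)/2 = 44 - 7*8/2 = 44 - 28 = 16.
       U_Y = n1*n2 - U_X = 35 - 16 = 19.
Step 4: Ties are present, so use the tie-corrected normal approximation (with continuity correction) for the p-value.
Step 5: p-value = 0.870542; compare to alpha = 0.05. fail to reject H0.

U_X = 16, p = 0.870542, fail to reject H0 at alpha = 0.05.


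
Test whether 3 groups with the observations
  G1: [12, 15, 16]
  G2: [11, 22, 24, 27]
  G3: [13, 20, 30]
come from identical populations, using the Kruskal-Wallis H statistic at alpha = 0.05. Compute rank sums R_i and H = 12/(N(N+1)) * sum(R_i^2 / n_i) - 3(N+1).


Step 1: Combine all N = 10 observations and assign midranks.
sorted (value, group, rank): (11,G2,1), (12,G1,2), (13,G3,3), (15,G1,4), (16,G1,5), (20,G3,6), (22,G2,7), (24,G2,8), (27,G2,9), (30,G3,10)
Step 2: Sum ranks within each group.
R_1 = 11 (n_1 = 3)
R_2 = 25 (n_2 = 4)
R_3 = 19 (n_3 = 3)
Step 3: H = 12/(N(N+1)) * sum(R_i^2/n_i) - 3(N+1)
     = 12/(10*11) * (11^2/3 + 25^2/4 + 19^2/3) - 3*11
     = 0.109091 * 316.917 - 33
     = 1.572727.
Step 4: No ties, so H is used without correction.
Step 5: Under H0, H ~ chi^2(2); p-value = 0.455498.
Step 6: alpha = 0.05. fail to reject H0.

H = 1.5727, df = 2, p = 0.455498, fail to reject H0.


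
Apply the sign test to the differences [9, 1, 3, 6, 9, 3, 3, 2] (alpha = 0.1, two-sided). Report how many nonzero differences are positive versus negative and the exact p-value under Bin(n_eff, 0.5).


Step 1: Discard zero differences. Original n = 8; n_eff = number of nonzero differences = 8.
Nonzero differences (with sign): +9, +1, +3, +6, +9, +3, +3, +2
Step 2: Count signs: positive = 8, negative = 0.
Step 3: Under H0: P(positive) = 0.5, so the number of positives S ~ Bin(8, 0.5).
Step 4: Two-sided exact p-value = sum of Bin(8,0.5) probabilities at or below the observed probability = 0.007812.
Step 5: alpha = 0.1. reject H0.

n_eff = 8, pos = 8, neg = 0, p = 0.007812, reject H0.


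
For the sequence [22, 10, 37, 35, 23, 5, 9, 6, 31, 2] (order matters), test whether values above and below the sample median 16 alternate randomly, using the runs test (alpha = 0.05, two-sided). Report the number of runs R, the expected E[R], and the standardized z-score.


Step 1: Compute median = 16; label A = above, B = below.
Labels in order: ABAAABBBAB  (n_A = 5, n_B = 5)
Step 2: Count runs R = 6.
Step 3: Under H0 (random ordering), E[R] = 2*n_A*n_B/(n_A+n_B) + 1 = 2*5*5/10 + 1 = 6.0000.
        Var[R] = 2*n_A*n_B*(2*n_A*n_B - n_A - n_B) / ((n_A+n_B)^2 * (n_A+n_B-1)) = 2000/900 = 2.2222.
        SD[R] = 1.4907.
Step 4: R = E[R], so z = 0 with no continuity correction.
Step 5: Two-sided p-value via normal approximation = 2*(1 - Phi(|z|)) = 1.000000.
Step 6: alpha = 0.05. fail to reject H0.

R = 6, z = 0.0000, p = 1.000000, fail to reject H0.


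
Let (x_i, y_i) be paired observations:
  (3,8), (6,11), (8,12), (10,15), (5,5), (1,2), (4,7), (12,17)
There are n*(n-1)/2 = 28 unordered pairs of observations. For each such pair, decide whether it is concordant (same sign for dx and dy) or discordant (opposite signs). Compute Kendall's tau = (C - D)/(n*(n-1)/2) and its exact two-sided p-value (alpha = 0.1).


Step 1: Enumerate the 28 unordered pairs (i,j) with i<j and classify each by sign(x_j-x_i) * sign(y_j-y_i).
  (1,2):dx=+3,dy=+3->C; (1,3):dx=+5,dy=+4->C; (1,4):dx=+7,dy=+7->C; (1,5):dx=+2,dy=-3->D
  (1,6):dx=-2,dy=-6->C; (1,7):dx=+1,dy=-1->D; (1,8):dx=+9,dy=+9->C; (2,3):dx=+2,dy=+1->C
  (2,4):dx=+4,dy=+4->C; (2,5):dx=-1,dy=-6->C; (2,6):dx=-5,dy=-9->C; (2,7):dx=-2,dy=-4->C
  (2,8):dx=+6,dy=+6->C; (3,4):dx=+2,dy=+3->C; (3,5):dx=-3,dy=-7->C; (3,6):dx=-7,dy=-10->C
  (3,7):dx=-4,dy=-5->C; (3,8):dx=+4,dy=+5->C; (4,5):dx=-5,dy=-10->C; (4,6):dx=-9,dy=-13->C
  (4,7):dx=-6,dy=-8->C; (4,8):dx=+2,dy=+2->C; (5,6):dx=-4,dy=-3->C; (5,7):dx=-1,dy=+2->D
  (5,8):dx=+7,dy=+12->C; (6,7):dx=+3,dy=+5->C; (6,8):dx=+11,dy=+15->C; (7,8):dx=+8,dy=+10->C
Step 2: C = 25, D = 3, total pairs = 28.
Step 3: tau = (C - D)/(n(n-1)/2) = (25 - 3)/28 = 0.785714.
Step 4: Exact two-sided p-value (enumerate n! = 40320 permutations of y under H0): p = 0.005506.
Step 5: alpha = 0.1. reject H0.

tau_b = 0.7857 (C=25, D=3), p = 0.005506, reject H0.


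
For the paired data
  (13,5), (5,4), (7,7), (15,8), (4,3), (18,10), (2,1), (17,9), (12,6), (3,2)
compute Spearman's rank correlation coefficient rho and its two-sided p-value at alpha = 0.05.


Step 1: Rank x and y separately (midranks; no ties here).
rank(x): 13->7, 5->4, 7->5, 15->8, 4->3, 18->10, 2->1, 17->9, 12->6, 3->2
rank(y): 5->5, 4->4, 7->7, 8->8, 3->3, 10->10, 1->1, 9->9, 6->6, 2->2
Step 2: d_i = R_x(i) - R_y(i); compute d_i^2.
  (7-5)^2=4, (4-4)^2=0, (5-7)^2=4, (8-8)^2=0, (3-3)^2=0, (10-10)^2=0, (1-1)^2=0, (9-9)^2=0, (6-6)^2=0, (2-2)^2=0
sum(d^2) = 8.
Step 3: rho = 1 - 6*8 / (10*(10^2 - 1)) = 1 - 48/990 = 0.951515.
Step 4: Under H0, t = rho * sqrt((n-2)/(1-rho^2)) = 8.7493 ~ t(8).
Step 5: Two-sided p-value from the t-distribution with 8 df = 0.000023.
Step 6: alpha = 0.05. reject H0.

rho = 0.9515, p = 0.000023, reject H0 at alpha = 0.05.


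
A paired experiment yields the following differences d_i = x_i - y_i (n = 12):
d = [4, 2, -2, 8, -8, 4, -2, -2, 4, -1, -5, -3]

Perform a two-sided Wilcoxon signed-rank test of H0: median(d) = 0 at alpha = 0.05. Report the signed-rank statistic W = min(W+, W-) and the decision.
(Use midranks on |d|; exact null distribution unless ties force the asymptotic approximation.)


Step 1: Drop any zero differences (none here) and take |d_i|.
|d| = [4, 2, 2, 8, 8, 4, 2, 2, 4, 1, 5, 3]
Step 2: Midrank |d_i| (ties get averaged ranks).
ranks: |4|->8, |2|->3.5, |2|->3.5, |8|->11.5, |8|->11.5, |4|->8, |2|->3.5, |2|->3.5, |4|->8, |1|->1, |5|->10, |3|->6
Step 3: Attach original signs; sum ranks with positive sign and with negative sign.
W+ = 8 + 3.5 + 11.5 + 8 + 8 = 39
W- = 3.5 + 11.5 + 3.5 + 3.5 + 1 + 10 + 6 = 39
(Check: W+ + W- = 78 should equal n(n+1)/2 = 78.)
Step 4: Test statistic W = min(W+, W-) = 39.
Step 5: Ties in |d|, so use the tie-corrected normal approximation.
        E[W] = n(n+1)/4 = 12*13/4 = 39.
        Tie groups: |d|=2 (t=4), |d|=4 (t=3), |d|=8 (t=2); sum(t^3 - t) = 90.
        Var[W] = n(n+1)(2n+1)/24 - sum(t^3-t)/48 = 3900/24 - 90/48 = 160.625.
        z = (W - E[W]) / sqrt(Var[W]) = (39 - 39) / 12.6738 = 0.0000.
        Two-sided p = 2*Phi(z) = 1.000000.
Step 6: alpha = 0.05. fail to reject H0.

W+ = 39, W- = 39, W = min = 39, p = 1.000000, fail to reject H0.


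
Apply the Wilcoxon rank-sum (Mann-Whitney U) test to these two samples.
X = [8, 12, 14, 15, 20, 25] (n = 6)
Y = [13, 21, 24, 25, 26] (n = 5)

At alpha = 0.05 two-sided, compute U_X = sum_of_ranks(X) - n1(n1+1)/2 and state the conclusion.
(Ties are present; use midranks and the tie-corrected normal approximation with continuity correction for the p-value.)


Step 1: Combine and sort all 11 observations; assign midranks.
sorted (value, group): (8,X), (12,X), (13,Y), (14,X), (15,X), (20,X), (21,Y), (24,Y), (25,X), (25,Y), (26,Y)
ranks: 8->1, 12->2, 13->3, 14->4, 15->5, 20->6, 21->7, 24->8, 25->9.5, 25->9.5, 26->11
Step 2: Rank sum for X: R1 = 1 + 2 + 4 + 5 + 6 + 9.5 = 27.5.
Step 3: U_X = R1 - n1(n1+1)/2 = 27.5 - 6*7/2 = 27.5 - 21 = 6.5.
       U_Y = n1*n2 - U_X = 30 - 6.5 = 23.5.
Step 4: Ties are present, so use the tie-corrected normal approximation (with continuity correction) for the p-value.
Step 5: p-value = 0.143215; compare to alpha = 0.05. fail to reject H0.

U_X = 6.5, p = 0.143215, fail to reject H0 at alpha = 0.05.


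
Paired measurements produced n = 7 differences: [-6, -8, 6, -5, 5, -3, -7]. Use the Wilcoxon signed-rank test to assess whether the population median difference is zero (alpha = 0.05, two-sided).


Step 1: Drop any zero differences (none here) and take |d_i|.
|d| = [6, 8, 6, 5, 5, 3, 7]
Step 2: Midrank |d_i| (ties get averaged ranks).
ranks: |6|->4.5, |8|->7, |6|->4.5, |5|->2.5, |5|->2.5, |3|->1, |7|->6
Step 3: Attach original signs; sum ranks with positive sign and with negative sign.
W+ = 4.5 + 2.5 = 7
W- = 4.5 + 7 + 2.5 + 1 + 6 = 21
(Check: W+ + W- = 28 should equal n(n+1)/2 = 28.)
Step 4: Test statistic W = min(W+, W-) = 7.
Step 5: Ties in |d|, so use the tie-corrected normal approximation.
        E[W] = n(n+1)/4 = 7*8/4 = 14.
        Tie groups: |d|=5 (t=2), |d|=6 (t=2); sum(t^3 - t) = 12.
        Var[W] = n(n+1)(2n+1)/24 - sum(t^3-t)/48 = 840/24 - 12/48 = 34.75.
        z = (W - E[W]) / sqrt(Var[W]) = (7 - 14) / 5.8949 = -1.1875.
        Two-sided p = 2*Phi(z) = 0.235044.
Step 6: alpha = 0.05. fail to reject H0.

W+ = 7, W- = 21, W = min = 7, p = 0.235044, fail to reject H0.


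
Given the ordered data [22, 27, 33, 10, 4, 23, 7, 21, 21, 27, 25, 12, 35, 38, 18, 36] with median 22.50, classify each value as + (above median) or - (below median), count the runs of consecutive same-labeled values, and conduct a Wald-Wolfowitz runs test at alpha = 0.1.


Step 1: Compute median = 22.50; label A = above, B = below.
Labels in order: BAABBABBBAABAABA  (n_A = 8, n_B = 8)
Step 2: Count runs R = 10.
Step 3: Under H0 (random ordering), E[R] = 2*n_A*n_B/(n_A+n_B) + 1 = 2*8*8/16 + 1 = 9.0000.
        Var[R] = 2*n_A*n_B*(2*n_A*n_B - n_A - n_B) / ((n_A+n_B)^2 * (n_A+n_B-1)) = 14336/3840 = 3.7333.
        SD[R] = 1.9322.
Step 4: Continuity-corrected z = (R - 0.5 - E[R]) / SD[R] = (10 - 0.5 - 9.0000) / 1.9322 = 0.2588.
Step 5: Two-sided p-value via normal approximation = 2*(1 - Phi(|z|)) = 0.795809.
Step 6: alpha = 0.1. fail to reject H0.

R = 10, z = 0.2588, p = 0.795809, fail to reject H0.


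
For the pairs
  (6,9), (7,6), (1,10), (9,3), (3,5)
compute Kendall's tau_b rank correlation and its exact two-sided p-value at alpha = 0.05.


Step 1: Enumerate the 10 unordered pairs (i,j) with i<j and classify each by sign(x_j-x_i) * sign(y_j-y_i).
  (1,2):dx=+1,dy=-3->D; (1,3):dx=-5,dy=+1->D; (1,4):dx=+3,dy=-6->D; (1,5):dx=-3,dy=-4->C
  (2,3):dx=-6,dy=+4->D; (2,4):dx=+2,dy=-3->D; (2,5):dx=-4,dy=-1->C; (3,4):dx=+8,dy=-7->D
  (3,5):dx=+2,dy=-5->D; (4,5):dx=-6,dy=+2->D
Step 2: C = 2, D = 8, total pairs = 10.
Step 3: tau = (C - D)/(n(n-1)/2) = (2 - 8)/10 = -0.600000.
Step 4: Exact two-sided p-value (enumerate n! = 120 permutations of y under H0): p = 0.233333.
Step 5: alpha = 0.05. fail to reject H0.

tau_b = -0.6000 (C=2, D=8), p = 0.233333, fail to reject H0.


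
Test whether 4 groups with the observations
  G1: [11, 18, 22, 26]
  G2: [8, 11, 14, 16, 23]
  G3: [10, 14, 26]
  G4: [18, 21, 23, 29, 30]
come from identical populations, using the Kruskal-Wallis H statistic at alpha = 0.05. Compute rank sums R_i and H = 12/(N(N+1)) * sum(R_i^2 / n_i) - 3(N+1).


Step 1: Combine all N = 17 observations and assign midranks.
sorted (value, group, rank): (8,G2,1), (10,G3,2), (11,G1,3.5), (11,G2,3.5), (14,G2,5.5), (14,G3,5.5), (16,G2,7), (18,G1,8.5), (18,G4,8.5), (21,G4,10), (22,G1,11), (23,G2,12.5), (23,G4,12.5), (26,G1,14.5), (26,G3,14.5), (29,G4,16), (30,G4,17)
Step 2: Sum ranks within each group.
R_1 = 37.5 (n_1 = 4)
R_2 = 29.5 (n_2 = 5)
R_3 = 22 (n_3 = 3)
R_4 = 64 (n_4 = 5)
Step 3: H = 12/(N(N+1)) * sum(R_i^2/n_i) - 3(N+1)
     = 12/(17*18) * (37.5^2/4 + 29.5^2/5 + 22^2/3 + 64^2/5) - 3*18
     = 0.039216 * 1506.15 - 54
     = 5.064542.
Step 4: Ties present; correction factor C = 1 - 30/(17^3 - 17) = 0.993873. Corrected H = 5.064542 / 0.993873 = 5.095767.
Step 5: Under H0, H ~ chi^2(3); p-value = 0.164917.
Step 6: alpha = 0.05. fail to reject H0.

H = 5.0958, df = 3, p = 0.164917, fail to reject H0.


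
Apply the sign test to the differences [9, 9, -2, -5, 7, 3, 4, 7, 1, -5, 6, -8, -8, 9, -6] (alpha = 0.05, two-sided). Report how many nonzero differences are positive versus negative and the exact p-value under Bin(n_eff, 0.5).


Step 1: Discard zero differences. Original n = 15; n_eff = number of nonzero differences = 15.
Nonzero differences (with sign): +9, +9, -2, -5, +7, +3, +4, +7, +1, -5, +6, -8, -8, +9, -6
Step 2: Count signs: positive = 9, negative = 6.
Step 3: Under H0: P(positive) = 0.5, so the number of positives S ~ Bin(15, 0.5).
Step 4: Two-sided exact p-value = sum of Bin(15,0.5) probabilities at or below the observed probability = 0.607239.
Step 5: alpha = 0.05. fail to reject H0.

n_eff = 15, pos = 9, neg = 6, p = 0.607239, fail to reject H0.


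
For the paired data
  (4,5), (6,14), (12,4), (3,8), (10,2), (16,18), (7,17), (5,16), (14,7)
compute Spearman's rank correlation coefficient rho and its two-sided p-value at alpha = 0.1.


Step 1: Rank x and y separately (midranks; no ties here).
rank(x): 4->2, 6->4, 12->7, 3->1, 10->6, 16->9, 7->5, 5->3, 14->8
rank(y): 5->3, 14->6, 4->2, 8->5, 2->1, 18->9, 17->8, 16->7, 7->4
Step 2: d_i = R_x(i) - R_y(i); compute d_i^2.
  (2-3)^2=1, (4-6)^2=4, (7-2)^2=25, (1-5)^2=16, (6-1)^2=25, (9-9)^2=0, (5-8)^2=9, (3-7)^2=16, (8-4)^2=16
sum(d^2) = 112.
Step 3: rho = 1 - 6*112 / (9*(9^2 - 1)) = 1 - 672/720 = 0.066667.
Step 4: Under H0, t = rho * sqrt((n-2)/(1-rho^2)) = 0.1768 ~ t(7).
Step 5: Two-sided p-value from the t-distribution with 7 df = 0.864690.
Step 6: alpha = 0.1. fail to reject H0.

rho = 0.0667, p = 0.864690, fail to reject H0 at alpha = 0.1.


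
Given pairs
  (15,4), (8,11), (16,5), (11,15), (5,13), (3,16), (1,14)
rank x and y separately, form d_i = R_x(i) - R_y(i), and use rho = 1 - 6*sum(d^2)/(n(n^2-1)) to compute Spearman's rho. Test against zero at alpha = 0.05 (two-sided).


Step 1: Rank x and y separately (midranks; no ties here).
rank(x): 15->6, 8->4, 16->7, 11->5, 5->3, 3->2, 1->1
rank(y): 4->1, 11->3, 5->2, 15->6, 13->4, 16->7, 14->5
Step 2: d_i = R_x(i) - R_y(i); compute d_i^2.
  (6-1)^2=25, (4-3)^2=1, (7-2)^2=25, (5-6)^2=1, (3-4)^2=1, (2-7)^2=25, (1-5)^2=16
sum(d^2) = 94.
Step 3: rho = 1 - 6*94 / (7*(7^2 - 1)) = 1 - 564/336 = -0.678571.
Step 4: Under H0, t = rho * sqrt((n-2)/(1-rho^2)) = -2.0657 ~ t(5).
Step 5: Two-sided p-value from the t-distribution with 5 df = 0.093750.
Step 6: alpha = 0.05. fail to reject H0.

rho = -0.6786, p = 0.093750, fail to reject H0 at alpha = 0.05.


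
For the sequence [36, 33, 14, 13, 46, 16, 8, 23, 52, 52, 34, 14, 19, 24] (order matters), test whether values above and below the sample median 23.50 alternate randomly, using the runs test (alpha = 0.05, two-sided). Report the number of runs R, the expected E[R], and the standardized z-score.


Step 1: Compute median = 23.50; label A = above, B = below.
Labels in order: AABBABBBAAABBA  (n_A = 7, n_B = 7)
Step 2: Count runs R = 7.
Step 3: Under H0 (random ordering), E[R] = 2*n_A*n_B/(n_A+n_B) + 1 = 2*7*7/14 + 1 = 8.0000.
        Var[R] = 2*n_A*n_B*(2*n_A*n_B - n_A - n_B) / ((n_A+n_B)^2 * (n_A+n_B-1)) = 8232/2548 = 3.2308.
        SD[R] = 1.7974.
Step 4: Continuity-corrected z = (R + 0.5 - E[R]) / SD[R] = (7 + 0.5 - 8.0000) / 1.7974 = -0.2782.
Step 5: Two-sided p-value via normal approximation = 2*(1 - Phi(|z|)) = 0.780879.
Step 6: alpha = 0.05. fail to reject H0.

R = 7, z = -0.2782, p = 0.780879, fail to reject H0.


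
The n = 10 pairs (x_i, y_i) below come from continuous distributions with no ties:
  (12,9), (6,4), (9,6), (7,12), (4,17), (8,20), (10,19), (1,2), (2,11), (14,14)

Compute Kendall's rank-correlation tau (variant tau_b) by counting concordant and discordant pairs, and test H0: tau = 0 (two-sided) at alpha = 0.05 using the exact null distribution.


Step 1: Enumerate the 45 unordered pairs (i,j) with i<j and classify each by sign(x_j-x_i) * sign(y_j-y_i).
  (1,2):dx=-6,dy=-5->C; (1,3):dx=-3,dy=-3->C; (1,4):dx=-5,dy=+3->D; (1,5):dx=-8,dy=+8->D
  (1,6):dx=-4,dy=+11->D; (1,7):dx=-2,dy=+10->D; (1,8):dx=-11,dy=-7->C; (1,9):dx=-10,dy=+2->D
  (1,10):dx=+2,dy=+5->C; (2,3):dx=+3,dy=+2->C; (2,4):dx=+1,dy=+8->C; (2,5):dx=-2,dy=+13->D
  (2,6):dx=+2,dy=+16->C; (2,7):dx=+4,dy=+15->C; (2,8):dx=-5,dy=-2->C; (2,9):dx=-4,dy=+7->D
  (2,10):dx=+8,dy=+10->C; (3,4):dx=-2,dy=+6->D; (3,5):dx=-5,dy=+11->D; (3,6):dx=-1,dy=+14->D
  (3,7):dx=+1,dy=+13->C; (3,8):dx=-8,dy=-4->C; (3,9):dx=-7,dy=+5->D; (3,10):dx=+5,dy=+8->C
  (4,5):dx=-3,dy=+5->D; (4,6):dx=+1,dy=+8->C; (4,7):dx=+3,dy=+7->C; (4,8):dx=-6,dy=-10->C
  (4,9):dx=-5,dy=-1->C; (4,10):dx=+7,dy=+2->C; (5,6):dx=+4,dy=+3->C; (5,7):dx=+6,dy=+2->C
  (5,8):dx=-3,dy=-15->C; (5,9):dx=-2,dy=-6->C; (5,10):dx=+10,dy=-3->D; (6,7):dx=+2,dy=-1->D
  (6,8):dx=-7,dy=-18->C; (6,9):dx=-6,dy=-9->C; (6,10):dx=+6,dy=-6->D; (7,8):dx=-9,dy=-17->C
  (7,9):dx=-8,dy=-8->C; (7,10):dx=+4,dy=-5->D; (8,9):dx=+1,dy=+9->C; (8,10):dx=+13,dy=+12->C
  (9,10):dx=+12,dy=+3->C
Step 2: C = 29, D = 16, total pairs = 45.
Step 3: tau = (C - D)/(n(n-1)/2) = (29 - 16)/45 = 0.288889.
Step 4: Exact two-sided p-value (enumerate n! = 3628800 permutations of y under H0): p = 0.291248.
Step 5: alpha = 0.05. fail to reject H0.

tau_b = 0.2889 (C=29, D=16), p = 0.291248, fail to reject H0.


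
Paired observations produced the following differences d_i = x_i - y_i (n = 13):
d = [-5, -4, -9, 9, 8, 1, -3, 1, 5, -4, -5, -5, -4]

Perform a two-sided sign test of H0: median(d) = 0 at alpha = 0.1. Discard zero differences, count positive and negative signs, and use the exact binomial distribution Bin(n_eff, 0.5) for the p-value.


Step 1: Discard zero differences. Original n = 13; n_eff = number of nonzero differences = 13.
Nonzero differences (with sign): -5, -4, -9, +9, +8, +1, -3, +1, +5, -4, -5, -5, -4
Step 2: Count signs: positive = 5, negative = 8.
Step 3: Under H0: P(positive) = 0.5, so the number of positives S ~ Bin(13, 0.5).
Step 4: Two-sided exact p-value = sum of Bin(13,0.5) probabilities at or below the observed probability = 0.581055.
Step 5: alpha = 0.1. fail to reject H0.

n_eff = 13, pos = 5, neg = 8, p = 0.581055, fail to reject H0.


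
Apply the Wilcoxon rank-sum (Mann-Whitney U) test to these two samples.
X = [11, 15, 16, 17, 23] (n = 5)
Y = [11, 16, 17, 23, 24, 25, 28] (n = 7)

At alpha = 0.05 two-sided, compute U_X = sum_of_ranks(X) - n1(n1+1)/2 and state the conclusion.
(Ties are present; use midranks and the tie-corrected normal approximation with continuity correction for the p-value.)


Step 1: Combine and sort all 12 observations; assign midranks.
sorted (value, group): (11,X), (11,Y), (15,X), (16,X), (16,Y), (17,X), (17,Y), (23,X), (23,Y), (24,Y), (25,Y), (28,Y)
ranks: 11->1.5, 11->1.5, 15->3, 16->4.5, 16->4.5, 17->6.5, 17->6.5, 23->8.5, 23->8.5, 24->10, 25->11, 28->12
Step 2: Rank sum for X: R1 = 1.5 + 3 + 4.5 + 6.5 + 8.5 = 24.
Step 3: U_X = R1 - n1(n1+1)/2 = 24 - 5*6/2 = 24 - 15 = 9.
       U_Y = n1*n2 - U_X = 35 - 9 = 26.
Step 4: Ties are present, so use the tie-corrected normal approximation (with continuity correction) for the p-value.
Step 5: p-value = 0.190745; compare to alpha = 0.05. fail to reject H0.

U_X = 9, p = 0.190745, fail to reject H0 at alpha = 0.05.


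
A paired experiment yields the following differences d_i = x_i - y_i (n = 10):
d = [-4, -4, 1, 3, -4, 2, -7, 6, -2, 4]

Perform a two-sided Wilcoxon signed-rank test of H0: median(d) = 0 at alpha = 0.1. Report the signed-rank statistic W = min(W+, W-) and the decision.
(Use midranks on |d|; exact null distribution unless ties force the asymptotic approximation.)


Step 1: Drop any zero differences (none here) and take |d_i|.
|d| = [4, 4, 1, 3, 4, 2, 7, 6, 2, 4]
Step 2: Midrank |d_i| (ties get averaged ranks).
ranks: |4|->6.5, |4|->6.5, |1|->1, |3|->4, |4|->6.5, |2|->2.5, |7|->10, |6|->9, |2|->2.5, |4|->6.5
Step 3: Attach original signs; sum ranks with positive sign and with negative sign.
W+ = 1 + 4 + 2.5 + 9 + 6.5 = 23
W- = 6.5 + 6.5 + 6.5 + 10 + 2.5 = 32
(Check: W+ + W- = 55 should equal n(n+1)/2 = 55.)
Step 4: Test statistic W = min(W+, W-) = 23.
Step 5: Ties in |d|, so use the tie-corrected normal approximation.
        E[W] = n(n+1)/4 = 10*11/4 = 27.5.
        Tie groups: |d|=2 (t=2), |d|=4 (t=4); sum(t^3 - t) = 66.
        Var[W] = n(n+1)(2n+1)/24 - sum(t^3-t)/48 = 2310/24 - 66/48 = 94.875.
        z = (W - E[W]) / sqrt(Var[W]) = (23 - 27.5) / 9.7404 = -0.4620.
        Two-sided p = 2*Phi(z) = 0.644085.
Step 6: alpha = 0.1. fail to reject H0.

W+ = 23, W- = 32, W = min = 23, p = 0.644085, fail to reject H0.


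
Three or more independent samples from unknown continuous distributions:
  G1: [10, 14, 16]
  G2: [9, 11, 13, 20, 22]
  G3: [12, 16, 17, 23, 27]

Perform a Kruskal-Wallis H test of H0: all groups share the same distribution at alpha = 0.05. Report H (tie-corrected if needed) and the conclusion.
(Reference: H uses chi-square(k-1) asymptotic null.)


Step 1: Combine all N = 13 observations and assign midranks.
sorted (value, group, rank): (9,G2,1), (10,G1,2), (11,G2,3), (12,G3,4), (13,G2,5), (14,G1,6), (16,G1,7.5), (16,G3,7.5), (17,G3,9), (20,G2,10), (22,G2,11), (23,G3,12), (27,G3,13)
Step 2: Sum ranks within each group.
R_1 = 15.5 (n_1 = 3)
R_2 = 30 (n_2 = 5)
R_3 = 45.5 (n_3 = 5)
Step 3: H = 12/(N(N+1)) * sum(R_i^2/n_i) - 3(N+1)
     = 12/(13*14) * (15.5^2/3 + 30^2/5 + 45.5^2/5) - 3*14
     = 0.065934 * 674.133 - 42
     = 2.448352.
Step 4: Ties present; correction factor C = 1 - 6/(13^3 - 13) = 0.997253. Corrected H = 2.448352 / 0.997253 = 2.455096.
Step 5: Under H0, H ~ chi^2(2); p-value = 0.293010.
Step 6: alpha = 0.05. fail to reject H0.

H = 2.4551, df = 2, p = 0.293010, fail to reject H0.


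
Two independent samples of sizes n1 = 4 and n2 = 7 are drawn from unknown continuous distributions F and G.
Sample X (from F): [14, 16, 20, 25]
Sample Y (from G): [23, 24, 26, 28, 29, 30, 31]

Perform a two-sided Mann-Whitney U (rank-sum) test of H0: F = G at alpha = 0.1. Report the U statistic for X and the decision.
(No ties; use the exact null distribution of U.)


Step 1: Combine and sort all 11 observations; assign midranks.
sorted (value, group): (14,X), (16,X), (20,X), (23,Y), (24,Y), (25,X), (26,Y), (28,Y), (29,Y), (30,Y), (31,Y)
ranks: 14->1, 16->2, 20->3, 23->4, 24->5, 25->6, 26->7, 28->8, 29->9, 30->10, 31->11
Step 2: Rank sum for X: R1 = 1 + 2 + 3 + 6 = 12.
Step 3: U_X = R1 - n1(n1+1)/2 = 12 - 4*5/2 = 12 - 10 = 2.
       U_Y = n1*n2 - U_X = 28 - 2 = 26.
Step 4: No ties, so the exact null distribution of U (based on enumerating the C(11,4) = 330 equally likely rank assignments) gives the two-sided p-value.
Step 5: p-value = 0.024242; compare to alpha = 0.1. reject H0.

U_X = 2, p = 0.024242, reject H0 at alpha = 0.1.


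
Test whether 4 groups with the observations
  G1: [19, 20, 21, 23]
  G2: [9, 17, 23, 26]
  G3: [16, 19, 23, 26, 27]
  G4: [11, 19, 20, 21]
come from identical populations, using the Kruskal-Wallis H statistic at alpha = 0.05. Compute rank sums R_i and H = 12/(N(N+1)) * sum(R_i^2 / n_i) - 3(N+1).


Step 1: Combine all N = 17 observations and assign midranks.
sorted (value, group, rank): (9,G2,1), (11,G4,2), (16,G3,3), (17,G2,4), (19,G1,6), (19,G3,6), (19,G4,6), (20,G1,8.5), (20,G4,8.5), (21,G1,10.5), (21,G4,10.5), (23,G1,13), (23,G2,13), (23,G3,13), (26,G2,15.5), (26,G3,15.5), (27,G3,17)
Step 2: Sum ranks within each group.
R_1 = 38 (n_1 = 4)
R_2 = 33.5 (n_2 = 4)
R_3 = 54.5 (n_3 = 5)
R_4 = 27 (n_4 = 4)
Step 3: H = 12/(N(N+1)) * sum(R_i^2/n_i) - 3(N+1)
     = 12/(17*18) * (38^2/4 + 33.5^2/4 + 54.5^2/5 + 27^2/4) - 3*18
     = 0.039216 * 1417.86 - 54
     = 1.602451.
Step 4: Ties present; correction factor C = 1 - 66/(17^3 - 17) = 0.986520. Corrected H = 1.602451 / 0.986520 = 1.624348.
Step 5: Under H0, H ~ chi^2(3); p-value = 0.653882.
Step 6: alpha = 0.05. fail to reject H0.

H = 1.6243, df = 3, p = 0.653882, fail to reject H0.
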